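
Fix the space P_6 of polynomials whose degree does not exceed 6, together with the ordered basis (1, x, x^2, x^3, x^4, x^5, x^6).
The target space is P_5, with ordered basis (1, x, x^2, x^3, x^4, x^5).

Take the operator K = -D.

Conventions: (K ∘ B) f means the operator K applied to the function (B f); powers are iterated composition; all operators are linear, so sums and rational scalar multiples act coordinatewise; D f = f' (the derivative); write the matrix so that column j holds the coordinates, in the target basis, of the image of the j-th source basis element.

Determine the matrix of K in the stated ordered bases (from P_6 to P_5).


image of 1: 0
image of x: -1
image of x^2: -2x
image of x^3: -3x^2
image of x^4: -4x^3
image of x^5: -5x^4
image of x^6: -6x^5
each image's coordinates form column j of the matrix

the matrix is [[0, -1, 0, 0, 0, 0, 0]; [0, 0, -2, 0, 0, 0, 0]; [0, 0, 0, -3, 0, 0, 0]; [0, 0, 0, 0, -4, 0, 0]; [0, 0, 0, 0, 0, -5, 0]; [0, 0, 0, 0, 0, 0, -6]] (rows listed top to bottom)


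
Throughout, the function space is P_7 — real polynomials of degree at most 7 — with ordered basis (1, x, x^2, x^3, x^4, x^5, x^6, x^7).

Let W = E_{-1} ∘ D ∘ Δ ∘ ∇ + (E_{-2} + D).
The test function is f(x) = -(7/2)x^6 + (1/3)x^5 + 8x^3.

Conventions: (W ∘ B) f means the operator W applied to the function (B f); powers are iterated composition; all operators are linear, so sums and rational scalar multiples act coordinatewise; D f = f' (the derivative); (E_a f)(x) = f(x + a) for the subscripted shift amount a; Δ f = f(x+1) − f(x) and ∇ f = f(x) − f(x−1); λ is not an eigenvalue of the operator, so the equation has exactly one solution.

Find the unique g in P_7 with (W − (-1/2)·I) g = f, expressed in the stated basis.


the result is g(x) = -(7/3)x^6 - (82/9)x^5 + (1700/27)x^4 + (28672/81)x^3 - (49216/81)x^2 - (776248/243)x + 254272/729

write g with unknown coordinates in the stated basis and equate coefficients in (W − (-1/2)·I) g = f
solving from the highest basis element down gives g = -(7/3)x^6 - (82/9)x^5 + (1700/27)x^4 + (28672/81)x^3 - (49216/81)x^2 - (776248/243)x + 254272/729
check: W g = -(7/3)x^6 + (44/9)x^5 - (850/27)x^4 - (13688/81)x^3 + (24608/81)x^2 + (388124/243)x - 127136/729
so W g − (-1/2)·g = -(7/2)x^6 + (1/3)x^5 + 8x^3 = f ✓


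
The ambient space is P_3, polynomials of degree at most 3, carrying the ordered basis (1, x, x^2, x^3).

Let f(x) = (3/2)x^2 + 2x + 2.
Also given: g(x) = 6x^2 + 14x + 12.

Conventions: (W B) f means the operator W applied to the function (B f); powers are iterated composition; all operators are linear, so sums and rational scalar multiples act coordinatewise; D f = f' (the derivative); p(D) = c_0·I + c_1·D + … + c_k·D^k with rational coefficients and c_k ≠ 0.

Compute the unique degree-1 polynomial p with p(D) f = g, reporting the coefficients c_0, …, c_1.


D^0 f = (3/2)x^2 + 2x + 2
D^1 f = 3x + 2
matching coefficients of g against c_0 f + c_1 Df + … from the top degree down determines the c_i
solution: c_0 = 4, c_1 = 2

p(D) = 4·I + 2·D, i.e. c_0 = 4, c_1 = 2


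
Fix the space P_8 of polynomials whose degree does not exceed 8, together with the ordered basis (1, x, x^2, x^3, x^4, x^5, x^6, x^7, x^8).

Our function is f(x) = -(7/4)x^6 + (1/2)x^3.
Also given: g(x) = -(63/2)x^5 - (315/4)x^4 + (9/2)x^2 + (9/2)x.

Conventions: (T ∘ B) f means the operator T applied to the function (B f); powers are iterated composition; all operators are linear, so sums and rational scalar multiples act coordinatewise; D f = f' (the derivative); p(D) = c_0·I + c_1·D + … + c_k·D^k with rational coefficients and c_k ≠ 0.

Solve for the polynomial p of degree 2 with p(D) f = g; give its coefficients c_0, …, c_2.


D^0 f = -(7/4)x^6 + (1/2)x^3
D^1 f = -(21/2)x^5 + (3/2)x^2
D^2 f = -(105/2)x^4 + 3x
matching coefficients of g against c_0 f + c_1 Df + … from the top degree down determines the c_i
solution: c_0 = 0, c_1 = 3, c_2 = 3/2

c_0 = 0, c_1 = 3, c_2 = 3/2


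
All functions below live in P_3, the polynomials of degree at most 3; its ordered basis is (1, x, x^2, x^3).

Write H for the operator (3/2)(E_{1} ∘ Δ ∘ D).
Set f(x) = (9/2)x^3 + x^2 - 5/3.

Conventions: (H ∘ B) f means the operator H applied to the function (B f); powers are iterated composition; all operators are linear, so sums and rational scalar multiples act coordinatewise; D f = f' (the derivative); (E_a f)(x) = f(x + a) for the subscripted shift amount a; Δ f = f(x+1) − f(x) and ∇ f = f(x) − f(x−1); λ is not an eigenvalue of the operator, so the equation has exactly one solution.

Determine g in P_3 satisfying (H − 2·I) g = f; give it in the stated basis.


g(x) = -(9/4)x^3 - (1/2)x^2 - (81/8)x - 725/48

write g with unknown coordinates in the stated basis and equate coefficients in (H − 2·I) g = f
solving from the highest basis element down gives g = -(9/4)x^3 - (1/2)x^2 - (81/8)x - 725/48
check: H g = -(81/4)x - 255/8
so H g − 2·g = (9/2)x^3 + x^2 - 5/3 = f ✓


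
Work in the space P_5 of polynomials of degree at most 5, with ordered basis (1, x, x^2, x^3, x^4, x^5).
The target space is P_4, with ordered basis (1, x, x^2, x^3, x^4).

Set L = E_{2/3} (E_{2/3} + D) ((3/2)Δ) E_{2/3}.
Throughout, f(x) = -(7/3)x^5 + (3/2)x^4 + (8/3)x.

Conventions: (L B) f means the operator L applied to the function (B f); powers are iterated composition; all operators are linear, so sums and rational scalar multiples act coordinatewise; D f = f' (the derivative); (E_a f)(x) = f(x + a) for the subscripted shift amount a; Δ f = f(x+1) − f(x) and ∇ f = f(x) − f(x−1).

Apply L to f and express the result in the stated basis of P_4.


E_{2/3} f = -(7/3)x^5 - (113/18)x^4 - (172/27)x^3 - (236/81)x^2 + (520/243)x + 1288/729
Δ E_{2/3} f = -(35/3)x^4 - (436/9)x^3 - (721/9)x^2 - (4999/81)x - 7657/486
((3/2)Δ) E_{2/3} f = -(35/2)x^4 - (218/3)x^3 - (721/6)x^2 - (4999/54)x - 7657/324
E_{2/3} ((3/2)Δ) E_{2/3} f = -(35/2)x^4 - (358/3)x^3 - (1873/6)x^2 - (20003/54)x - 53053/324
D ((3/2)Δ) E_{2/3} f = -70x^3 - 218x^2 - (721/3)x - 4999/54
(E_{2/3} + D) ((3/2)Δ) E_{2/3} f = -(35/2)x^4 - (568/3)x^3 - (3181/6)x^2 - (32981/54)x - 83047/324
E_{2/3} ((E_{2/3} + D) ((3/2)Δ)) E_{2/3} f = -(35/2)x^4 - 236x^3 - (1911/2)x^2 - (9545/6)x - 103537/108

the image equals g(x) = -(35/2)x^4 - 236x^3 - (1911/2)x^2 - (9545/6)x - 103537/108


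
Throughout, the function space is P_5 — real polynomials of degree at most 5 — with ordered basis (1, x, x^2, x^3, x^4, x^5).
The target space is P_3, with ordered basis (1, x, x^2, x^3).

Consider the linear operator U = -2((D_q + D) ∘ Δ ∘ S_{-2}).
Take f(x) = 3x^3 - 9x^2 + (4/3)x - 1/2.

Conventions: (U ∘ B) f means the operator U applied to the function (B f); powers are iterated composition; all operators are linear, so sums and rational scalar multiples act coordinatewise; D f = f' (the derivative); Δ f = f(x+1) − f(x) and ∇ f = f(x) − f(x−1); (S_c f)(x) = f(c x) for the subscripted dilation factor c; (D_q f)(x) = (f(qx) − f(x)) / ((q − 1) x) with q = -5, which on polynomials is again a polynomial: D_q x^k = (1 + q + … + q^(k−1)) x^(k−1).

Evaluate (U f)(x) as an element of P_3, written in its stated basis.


S_{-2} f = -24x^3 - 36x^2 - (8/3)x - 1/2
Δ S_{-2} f = -72x^2 - 144x - 188/3
D_q (Δ ∘ S_{-2}) f = 288x - 144
D (Δ ∘ S_{-2}) f = -144x - 144
(D_q + D) (Δ ∘ S_{-2}) f = 144x - 288
(-2((D_q + D) ∘ Δ ∘ S_{-2})) f = -288x + 576

g(x) = -288x + 576


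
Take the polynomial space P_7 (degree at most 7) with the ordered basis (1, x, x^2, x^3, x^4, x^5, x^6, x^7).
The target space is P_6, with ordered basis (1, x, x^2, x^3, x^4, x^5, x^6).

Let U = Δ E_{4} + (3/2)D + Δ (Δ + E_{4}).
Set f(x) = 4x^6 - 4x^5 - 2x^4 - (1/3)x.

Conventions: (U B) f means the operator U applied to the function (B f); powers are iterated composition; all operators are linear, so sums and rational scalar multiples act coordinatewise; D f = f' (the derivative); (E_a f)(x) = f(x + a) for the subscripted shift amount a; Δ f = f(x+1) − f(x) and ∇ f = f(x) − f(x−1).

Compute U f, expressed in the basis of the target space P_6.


the image equals g(x) = 84x^5 + 1130x^4 + 9412x^3 + 39760x^2 + 85504x + 444281/6

E_{4} f = 4x^6 + 92x^5 + 878x^4 + 4448x^3 + 12608x^2 + (56831/3)x + 35324/3
Δ E_{4} f = 24x^5 + 520x^4 + 4512x^3 + 19592x^2 + 42556x + 110921/3
D f = 24x^5 - 20x^4 - 8x^3 - 1/3
((3/2)D) f = 36x^5 - 30x^4 - 12x^3 - 1/2
Δ f = 24x^5 + 40x^4 + 32x^3 + 8x^2 - 4x - 7/3
E_{4} f = 4x^6 + 92x^5 + 878x^4 + 4448x^3 + 12608x^2 + (56831/3)x + 35324/3
(Δ + E_{4}) f = 4x^6 + 116x^5 + 918x^4 + 4480x^3 + 12616x^2 + (56819/3)x + 35317/3
Δ (Δ + E_{4}) f = 24x^5 + 640x^4 + 4912x^3 + 20168x^2 + 42948x + 111221/3
(Δ E_{4} + (3/2)D + Δ (Δ + E_{4})) f = 84x^5 + 1130x^4 + 9412x^3 + 39760x^2 + 85504x + 444281/6


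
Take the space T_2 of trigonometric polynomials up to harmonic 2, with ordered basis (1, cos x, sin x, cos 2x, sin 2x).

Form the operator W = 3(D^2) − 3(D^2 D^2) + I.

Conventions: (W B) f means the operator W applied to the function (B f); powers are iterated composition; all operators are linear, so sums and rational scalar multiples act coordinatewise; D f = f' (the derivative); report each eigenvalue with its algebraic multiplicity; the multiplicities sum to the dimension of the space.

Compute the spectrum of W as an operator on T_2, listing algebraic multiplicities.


image of 1: 1
image of cos x: -5cos x
image of sin x: -5sin x
image of cos 2x: -59cos 2x
image of sin 2x: -59sin 2x
the matrix is diagonal; its diagonal is (1, -5, -5, -59, -59)
for a triangular matrix the eigenvalues are the diagonal entries, with algebraic multiplicity their repetition count

λ = -59 (multiplicity 2), λ = -5 (multiplicity 2), λ = 1 (multiplicity 1)


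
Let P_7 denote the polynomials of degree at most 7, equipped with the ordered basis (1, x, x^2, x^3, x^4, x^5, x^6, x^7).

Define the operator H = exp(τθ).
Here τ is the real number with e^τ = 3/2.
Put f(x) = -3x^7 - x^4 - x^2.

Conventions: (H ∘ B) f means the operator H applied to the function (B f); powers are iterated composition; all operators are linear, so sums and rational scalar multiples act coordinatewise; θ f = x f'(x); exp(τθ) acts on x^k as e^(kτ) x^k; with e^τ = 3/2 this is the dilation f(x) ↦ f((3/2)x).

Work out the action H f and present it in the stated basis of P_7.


exp(τθ) x^k = e^(kτ) x^k; with e^τ = 3/2 this sends x^k to (3/2)^k x^k
x^2 ↦ 9/4 x^2
x^4 ↦ 81/16 x^4
x^7 ↦ 2187/128 x^7
applying this coordinatewise to f: exp(τθ) f = -(6561/128)x^7 - (81/16)x^4 - (9/4)x^2

the result is g(x) = -(6561/128)x^7 - (81/16)x^4 - (9/4)x^2


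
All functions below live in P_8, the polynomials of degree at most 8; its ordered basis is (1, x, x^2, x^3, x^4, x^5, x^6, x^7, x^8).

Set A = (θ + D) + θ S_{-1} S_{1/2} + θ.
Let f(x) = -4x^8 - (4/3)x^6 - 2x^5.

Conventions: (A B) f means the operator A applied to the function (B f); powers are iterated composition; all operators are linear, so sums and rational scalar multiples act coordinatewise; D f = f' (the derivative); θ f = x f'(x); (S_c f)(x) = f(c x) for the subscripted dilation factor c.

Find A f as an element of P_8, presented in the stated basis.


θ f = -32x^8 - 8x^6 - 10x^5
D f = -32x^7 - 8x^5 - 10x^4
(θ + D) f = -32x^8 - 32x^7 - 8x^6 - 18x^5 - 10x^4
S_{1/2} f = -(1/64)x^8 - (1/48)x^6 - (1/16)x^5
S_{-1} S_{1/2} f = -(1/64)x^8 - (1/48)x^6 + (1/16)x^5
θ S_{-1} S_{1/2} f = -(1/8)x^8 - (1/8)x^6 + (5/16)x^5
θ f = -32x^8 - 8x^6 - 10x^5
((θ + D) + θ S_{-1} S_{1/2} + θ) f = -(513/8)x^8 - 32x^7 - (129/8)x^6 - (443/16)x^5 - 10x^4

g(x) = -(513/8)x^8 - 32x^7 - (129/8)x^6 - (443/16)x^5 - 10x^4


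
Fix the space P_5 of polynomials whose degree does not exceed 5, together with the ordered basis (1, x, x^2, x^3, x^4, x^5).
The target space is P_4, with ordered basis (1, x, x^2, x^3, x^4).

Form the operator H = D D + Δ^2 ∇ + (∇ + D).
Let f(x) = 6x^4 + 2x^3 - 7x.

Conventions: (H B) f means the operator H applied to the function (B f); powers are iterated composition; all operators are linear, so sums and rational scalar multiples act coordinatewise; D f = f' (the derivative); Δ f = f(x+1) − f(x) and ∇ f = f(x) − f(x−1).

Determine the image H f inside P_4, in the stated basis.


D f = 24x^3 + 6x^2 - 7
D D f = 72x^2 + 12x
∇ f = 24x^3 - 30x^2 + 18x - 11
Δ ∇ f = 72x^2 + 12x + 12
Δ Δ ∇ f = 144x + 84
∇ f = 24x^3 - 30x^2 + 18x - 11
D f = 24x^3 + 6x^2 - 7
(∇ + D) f = 48x^3 - 24x^2 + 18x - 18
(D D + Δ^2 ∇ + (∇ + D)) f = 48x^3 + 48x^2 + 174x + 66

the image equals g(x) = 48x^3 + 48x^2 + 174x + 66


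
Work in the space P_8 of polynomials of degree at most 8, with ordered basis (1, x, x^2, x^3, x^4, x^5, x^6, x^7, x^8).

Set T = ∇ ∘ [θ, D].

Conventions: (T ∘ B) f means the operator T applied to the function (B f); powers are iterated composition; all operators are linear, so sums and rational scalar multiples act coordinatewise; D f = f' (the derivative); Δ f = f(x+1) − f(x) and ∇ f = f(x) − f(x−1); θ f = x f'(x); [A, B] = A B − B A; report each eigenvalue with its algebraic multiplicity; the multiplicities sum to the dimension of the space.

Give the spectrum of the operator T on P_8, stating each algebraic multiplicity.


λ = 0 (multiplicity 9)

image of 1: 0
image of x: 0
image of x^2: -2
image of x^3: -6x + 3
image of x^4: -12x^2 + 12x - 4
image of x^5: -20x^3 + 30x^2 - 20x + 5
image of x^6: -30x^4 + 60x^3 - 60x^2 + 30x - 6
image of x^7: -42x^5 + 105x^4 - 140x^3 + 105x^2 - 42x + 7
image of x^8: -56x^6 + 168x^5 - 280x^4 + 280x^3 - 168x^2 + 56x - 8
the matrix is upper triangular; its diagonal is (0, 0, 0, 0, 0, 0, 0, 0, 0)
for a triangular matrix the eigenvalues are the diagonal entries, with algebraic multiplicity their repetition count


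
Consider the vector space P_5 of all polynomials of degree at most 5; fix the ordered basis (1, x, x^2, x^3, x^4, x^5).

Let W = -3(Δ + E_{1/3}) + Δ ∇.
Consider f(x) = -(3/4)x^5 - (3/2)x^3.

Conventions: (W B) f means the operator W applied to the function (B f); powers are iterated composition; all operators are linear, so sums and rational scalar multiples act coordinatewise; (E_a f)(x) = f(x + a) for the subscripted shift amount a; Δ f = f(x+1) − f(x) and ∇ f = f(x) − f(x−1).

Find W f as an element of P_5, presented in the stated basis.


the result is g(x) = (9/4)x^5 + 15x^4 + (29/2)x^3 + (124/3)x^2 + (89/9)x + 187/27

Δ f = -(15/4)x^4 - (15/2)x^3 - 12x^2 - (33/4)x - 9/4
E_{1/3} f = -(3/4)x^5 - (5/4)x^4 - (7/3)x^3 - (16/9)x^2 - (59/108)x - 19/324
(Δ + E_{1/3}) f = -(3/4)x^5 - 5x^4 - (59/6)x^3 - (124/9)x^2 - (475/54)x - 187/81
(-3(Δ + E_{1/3})) f = (9/4)x^5 + 15x^4 + (59/2)x^3 + (124/3)x^2 + (475/18)x + 187/27
∇ f = -(15/4)x^4 + (15/2)x^3 - 12x^2 + (33/4)x - 9/4
Δ ∇ f = -15x^3 - (33/2)x
(-3(Δ + E_{1/3}) + Δ ∇) f = (9/4)x^5 + 15x^4 + (29/2)x^3 + (124/3)x^2 + (89/9)x + 187/27


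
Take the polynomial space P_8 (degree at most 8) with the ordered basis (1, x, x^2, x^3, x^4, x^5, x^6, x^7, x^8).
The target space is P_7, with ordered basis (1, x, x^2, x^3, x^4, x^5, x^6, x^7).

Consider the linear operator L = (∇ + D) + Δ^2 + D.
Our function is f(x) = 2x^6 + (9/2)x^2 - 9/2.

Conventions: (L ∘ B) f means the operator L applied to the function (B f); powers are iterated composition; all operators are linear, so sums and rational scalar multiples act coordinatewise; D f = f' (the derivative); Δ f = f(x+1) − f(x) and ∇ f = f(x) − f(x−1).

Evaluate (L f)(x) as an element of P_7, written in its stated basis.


∇ f = 12x^5 - 30x^4 + 40x^3 - 30x^2 + 21x - 13/2
D f = 12x^5 + 9x
(∇ + D) f = 24x^5 - 30x^4 + 40x^3 - 30x^2 + 30x - 13/2
Δ f = 12x^5 + 30x^4 + 40x^3 + 30x^2 + 21x + 13/2
Δ Δ f = 60x^4 + 240x^3 + 420x^2 + 360x + 133
D f = 12x^5 + 9x
((∇ + D) + Δ^2 + D) f = 36x^5 + 30x^4 + 280x^3 + 390x^2 + 399x + 253/2

g(x) = 36x^5 + 30x^4 + 280x^3 + 390x^2 + 399x + 253/2


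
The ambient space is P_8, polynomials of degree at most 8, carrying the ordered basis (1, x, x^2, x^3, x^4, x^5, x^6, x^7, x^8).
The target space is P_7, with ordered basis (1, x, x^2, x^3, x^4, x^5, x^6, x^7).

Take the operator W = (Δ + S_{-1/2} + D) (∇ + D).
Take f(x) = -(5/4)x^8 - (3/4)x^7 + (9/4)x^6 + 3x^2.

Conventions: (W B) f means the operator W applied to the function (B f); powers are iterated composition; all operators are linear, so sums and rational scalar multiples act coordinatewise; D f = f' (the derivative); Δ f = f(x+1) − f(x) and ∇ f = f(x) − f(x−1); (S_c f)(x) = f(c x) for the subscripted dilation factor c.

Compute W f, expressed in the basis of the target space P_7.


∇ f = -10x^7 + (119/4)x^6 - (163/4)x^5 + (55/2)x^4 + (5/4)x^3 - (29/2)x^2 + (59/4)x - 19/4
D f = -10x^7 - (21/4)x^6 + (27/2)x^5 + 6x
(∇ + D) f = -20x^7 + (49/2)x^6 - (109/4)x^5 + (55/2)x^4 + (5/4)x^3 - (29/2)x^2 + (83/4)x - 19/4
Δ (∇ + D) f = -140x^6 - 273x^5 - (1875/4)x^4 - (745/2)x^3 - (625/4)x^2 - (89/2)x + 49/4
S_{-1/2} (∇ + D) f = (5/32)x^7 + (49/128)x^6 + (109/128)x^5 + (55/32)x^4 - (5/32)x^3 - (29/8)x^2 - (83/8)x - 19/4
D (∇ + D) f = -140x^6 + 147x^5 - (545/4)x^4 + 110x^3 + (15/4)x^2 - 29x + 83/4
(Δ + S_{-1/2} + D) (∇ + D) f = (5/32)x^7 - (35791/128)x^6 - (16019/128)x^5 - (19305/32)x^4 - (8405/32)x^3 - (1249/8)x^2 - (671/8)x + 113/4

the result is g(x) = (5/32)x^7 - (35791/128)x^6 - (16019/128)x^5 - (19305/32)x^4 - (8405/32)x^3 - (1249/8)x^2 - (671/8)x + 113/4


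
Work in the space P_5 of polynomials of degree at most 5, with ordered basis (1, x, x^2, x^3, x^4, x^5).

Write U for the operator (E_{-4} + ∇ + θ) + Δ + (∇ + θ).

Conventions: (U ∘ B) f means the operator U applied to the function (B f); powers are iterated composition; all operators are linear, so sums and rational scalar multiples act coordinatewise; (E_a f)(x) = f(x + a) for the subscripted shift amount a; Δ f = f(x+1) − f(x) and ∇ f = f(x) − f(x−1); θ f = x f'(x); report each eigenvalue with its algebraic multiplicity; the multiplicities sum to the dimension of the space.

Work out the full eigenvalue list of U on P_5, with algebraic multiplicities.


image of 1: 1
image of x: 3x - 1
image of x^2: 5x^2 - 2x + 15
image of x^3: 7x^3 - 3x^2 + 45x - 61
image of x^4: 9x^4 - 4x^3 + 90x^2 - 244x + 255
image of x^5: 11x^5 - 5x^4 + 150x^3 - 610x^2 + 1275x - 1021
the matrix is upper triangular; its diagonal is (1, 3, 5, 7, 9, 11)
for a triangular matrix the eigenvalues are the diagonal entries, with algebraic multiplicity their repetition count

λ = 1 (multiplicity 1), λ = 3 (multiplicity 1), λ = 5 (multiplicity 1), λ = 7 (multiplicity 1), λ = 9 (multiplicity 1), λ = 11 (multiplicity 1)


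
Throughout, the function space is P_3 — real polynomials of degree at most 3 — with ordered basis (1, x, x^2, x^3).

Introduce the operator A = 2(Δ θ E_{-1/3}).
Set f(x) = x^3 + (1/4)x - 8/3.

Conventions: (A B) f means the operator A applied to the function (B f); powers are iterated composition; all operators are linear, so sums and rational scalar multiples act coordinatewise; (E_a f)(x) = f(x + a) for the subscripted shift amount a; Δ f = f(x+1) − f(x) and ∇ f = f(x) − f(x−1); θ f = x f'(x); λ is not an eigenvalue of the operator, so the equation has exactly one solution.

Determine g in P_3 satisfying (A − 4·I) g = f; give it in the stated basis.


write g with unknown coordinates in the stated basis and equate coefficients in (A − 4·I) g = f
solving from the highest basis element down gives g = -(1/4)x^3 - (9/8)x^2 - (47/16)x - 55/32
check: A g = -(9/2)x^2 - (23/2)x - 229/24
so A g − 4·g = x^3 + (1/4)x - 8/3 = f ✓

g(x) = -(1/4)x^3 - (9/8)x^2 - (47/16)x - 55/32


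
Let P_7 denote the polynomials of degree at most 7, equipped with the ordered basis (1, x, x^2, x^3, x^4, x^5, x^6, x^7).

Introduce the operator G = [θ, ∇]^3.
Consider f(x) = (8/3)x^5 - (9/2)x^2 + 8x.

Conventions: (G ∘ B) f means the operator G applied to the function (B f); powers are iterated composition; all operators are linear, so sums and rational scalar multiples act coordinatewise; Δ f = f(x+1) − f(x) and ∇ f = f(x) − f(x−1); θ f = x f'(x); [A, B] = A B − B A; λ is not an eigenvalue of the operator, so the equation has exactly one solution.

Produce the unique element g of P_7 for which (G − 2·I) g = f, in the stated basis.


write g with unknown coordinates in the stated basis and equate coefficients in (G − 2·I) g = f
solving from the highest basis element down gives g = -(4/3)x^5 + (169/4)x^2 - 244x + 360
check: G g = 80x^2 - 480x + 720
so G g − 2·g = (8/3)x^5 - (9/2)x^2 + 8x = f ✓

the image equals g(x) = -(4/3)x^5 + (169/4)x^2 - 244x + 360


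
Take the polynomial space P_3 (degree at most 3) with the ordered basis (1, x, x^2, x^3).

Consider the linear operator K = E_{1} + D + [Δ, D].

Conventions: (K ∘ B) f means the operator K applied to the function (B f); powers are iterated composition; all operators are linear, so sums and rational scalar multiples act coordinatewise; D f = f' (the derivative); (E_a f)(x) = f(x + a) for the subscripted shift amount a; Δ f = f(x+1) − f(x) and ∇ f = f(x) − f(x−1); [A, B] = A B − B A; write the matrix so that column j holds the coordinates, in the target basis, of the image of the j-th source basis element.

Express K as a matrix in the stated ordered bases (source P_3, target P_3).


the matrix is [[1, 2, 1, 1]; [0, 1, 4, 3]; [0, 0, 1, 6]; [0, 0, 0, 1]] (rows listed top to bottom)

image of 1: 1
image of x: x + 2
image of x^2: x^2 + 4x + 1
image of x^3: x^3 + 6x^2 + 3x + 1
each image's coordinates form column j of the matrix


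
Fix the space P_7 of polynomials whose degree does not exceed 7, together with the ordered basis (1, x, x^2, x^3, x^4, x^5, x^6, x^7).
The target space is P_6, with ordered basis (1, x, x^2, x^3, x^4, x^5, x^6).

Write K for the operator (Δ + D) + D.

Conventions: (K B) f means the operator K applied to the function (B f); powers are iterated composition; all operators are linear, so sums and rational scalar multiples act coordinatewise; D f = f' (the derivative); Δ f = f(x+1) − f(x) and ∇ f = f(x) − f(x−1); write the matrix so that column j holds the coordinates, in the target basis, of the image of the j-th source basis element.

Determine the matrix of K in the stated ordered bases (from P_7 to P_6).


image of 1: 0
image of x: 3
image of x^2: 6x + 1
image of x^3: 9x^2 + 3x + 1
image of x^4: 12x^3 + 6x^2 + 4x + 1
image of x^5: 15x^4 + 10x^3 + 10x^2 + 5x + 1
image of x^6: 18x^5 + 15x^4 + 20x^3 + 15x^2 + 6x + 1
image of x^7: 21x^6 + 21x^5 + 35x^4 + 35x^3 + 21x^2 + 7x + 1
each image's coordinates form column j of the matrix

the matrix is [[0, 3, 1, 1, 1, 1, 1, 1]; [0, 0, 6, 3, 4, 5, 6, 7]; [0, 0, 0, 9, 6, 10, 15, 21]; [0, 0, 0, 0, 12, 10, 20, 35]; [0, 0, 0, 0, 0, 15, 15, 35]; [0, 0, 0, 0, 0, 0, 18, 21]; [0, 0, 0, 0, 0, 0, 0, 21]] (rows listed top to bottom)


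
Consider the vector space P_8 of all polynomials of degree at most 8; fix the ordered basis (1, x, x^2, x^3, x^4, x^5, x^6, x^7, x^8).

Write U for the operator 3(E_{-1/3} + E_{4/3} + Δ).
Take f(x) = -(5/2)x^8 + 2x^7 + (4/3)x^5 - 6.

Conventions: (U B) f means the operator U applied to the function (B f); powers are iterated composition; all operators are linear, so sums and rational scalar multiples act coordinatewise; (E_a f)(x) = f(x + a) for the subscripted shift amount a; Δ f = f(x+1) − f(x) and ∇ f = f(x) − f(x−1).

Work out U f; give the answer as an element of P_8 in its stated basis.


the image equals g(x) = -15x^8 - 108x^7 - (1568/3)x^6 - 1028x^5 - (39170/27)x^4 - (32300/27)x^3 - (145904/243)x^2 - (35956/243)x - 101981/2187

E_{-1/3} f = -(5/2)x^8 + (26/3)x^7 - (112/9)x^6 + (302/27)x^5 - (565/81)x^4 + (710/243)x^3 - (556/729)x^2 + (242/2187)x - 78821/13122
E_{4/3} f = -(5/2)x^8 - (74/3)x^7 - (952/9)x^6 - (6908/27)x^5 - (30640/81)x^4 - (83840/243)x^3 - (134656/729)x^2 - (109568/2187)x - 68038/6561
Δ f = -20x^7 - 56x^6 - 98x^5 - (295/3)x^4 - (170/3)x^3 - (44/3)x^2 + (2/3)x + 5/6
(E_{-1/3} + E_{4/3} + Δ) f = -5x^8 - 36x^7 - (1568/9)x^6 - (1028/3)x^5 - (39170/81)x^4 - (32300/81)x^3 - (145904/729)x^2 - (35956/729)x - 101981/6561
(3(E_{-1/3} + E_{4/3} + Δ)) f = -15x^8 - 108x^7 - (1568/3)x^6 - 1028x^5 - (39170/27)x^4 - (32300/27)x^3 - (145904/243)x^2 - (35956/243)x - 101981/2187


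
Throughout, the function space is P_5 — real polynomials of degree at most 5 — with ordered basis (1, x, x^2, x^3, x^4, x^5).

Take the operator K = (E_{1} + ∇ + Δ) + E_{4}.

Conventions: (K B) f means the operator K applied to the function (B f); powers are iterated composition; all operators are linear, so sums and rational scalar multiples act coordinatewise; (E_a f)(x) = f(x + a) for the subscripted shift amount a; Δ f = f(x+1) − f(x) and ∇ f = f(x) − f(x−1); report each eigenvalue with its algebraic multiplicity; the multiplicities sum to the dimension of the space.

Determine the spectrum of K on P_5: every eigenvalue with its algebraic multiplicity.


λ = 2 (multiplicity 6)

image of 1: 2
image of x: 2x + 7
image of x^2: 2x^2 + 14x + 17
image of x^3: 2x^3 + 21x^2 + 51x + 67
image of x^4: 2x^4 + 28x^3 + 102x^2 + 268x + 257
image of x^5: 2x^5 + 35x^4 + 170x^3 + 670x^2 + 1285x + 1027
the matrix is upper triangular; its diagonal is (2, 2, 2, 2, 2, 2)
for a triangular matrix the eigenvalues are the diagonal entries, with algebraic multiplicity their repetition count


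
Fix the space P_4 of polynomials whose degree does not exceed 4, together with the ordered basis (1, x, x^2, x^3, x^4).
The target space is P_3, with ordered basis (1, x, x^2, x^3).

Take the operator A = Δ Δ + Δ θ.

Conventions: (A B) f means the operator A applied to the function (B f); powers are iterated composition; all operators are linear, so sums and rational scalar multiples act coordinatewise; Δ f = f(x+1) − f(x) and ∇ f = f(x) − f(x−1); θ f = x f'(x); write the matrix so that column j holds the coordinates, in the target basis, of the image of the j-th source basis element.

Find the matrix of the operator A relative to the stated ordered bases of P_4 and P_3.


image of 1: 0
image of x: 1
image of x^2: 4x + 4
image of x^3: 9x^2 + 15x + 9
image of x^4: 16x^3 + 36x^2 + 40x + 18
each image's coordinates form column j of the matrix

the matrix is [[0, 1, 4, 9, 18]; [0, 0, 4, 15, 40]; [0, 0, 0, 9, 36]; [0, 0, 0, 0, 16]] (rows listed top to bottom)


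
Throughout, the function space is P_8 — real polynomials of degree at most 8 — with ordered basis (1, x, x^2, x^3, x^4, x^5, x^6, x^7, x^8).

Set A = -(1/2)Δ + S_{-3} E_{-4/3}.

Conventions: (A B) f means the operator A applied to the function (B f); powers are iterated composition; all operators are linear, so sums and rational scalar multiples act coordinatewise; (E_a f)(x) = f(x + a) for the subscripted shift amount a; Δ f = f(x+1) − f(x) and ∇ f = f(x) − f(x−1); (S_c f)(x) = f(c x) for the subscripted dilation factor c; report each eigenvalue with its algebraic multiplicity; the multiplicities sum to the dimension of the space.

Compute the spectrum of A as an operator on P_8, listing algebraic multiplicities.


λ = -2187 (multiplicity 1), λ = -243 (multiplicity 1), λ = -27 (multiplicity 1), λ = -3 (multiplicity 1), λ = 1 (multiplicity 1), λ = 9 (multiplicity 1), λ = 81 (multiplicity 1), λ = 729 (multiplicity 1), λ = 6561 (multiplicity 1)

image of 1: 1
image of x: -3x - 11/6
image of x^2: 9x^2 + 7x + 23/18
image of x^3: -27x^3 - (75/2)x^2 - (35/2)x - 155/54
image of x^4: 81x^4 + 142x^3 + 93x^2 + (238/9)x + 431/162
image of x^5: -243x^5 - (1085/2)x^4 - 485x^3 - (655/3)x^2 - (2695/54)x - 2291/486
image of x^6: 729x^6 + 1941x^5 + (4305/2)x^4 + 1270x^3 + (2515/6)x^2 + (1967/27)x + 7463/1458
image of x^7: -2187x^7 - (13615/2)x^6 - (18165/2)x^5 - (13475/2)x^4 - (18025/6)x^3 - (14525/18)x^2 - (59045/486)x - 34955/4374
image of x^8: 6561x^8 + 23324x^7 + 36274x^6 + 32228x^5 + 17885x^4 + (57092/9)x^3 + (113554/81)x^2 + (128156/729)x + 124511/13122
the matrix is upper triangular; its diagonal is (1, -3, 9, -27, 81, -243, 729, -2187, 6561)
for a triangular matrix the eigenvalues are the diagonal entries, with algebraic multiplicity their repetition count


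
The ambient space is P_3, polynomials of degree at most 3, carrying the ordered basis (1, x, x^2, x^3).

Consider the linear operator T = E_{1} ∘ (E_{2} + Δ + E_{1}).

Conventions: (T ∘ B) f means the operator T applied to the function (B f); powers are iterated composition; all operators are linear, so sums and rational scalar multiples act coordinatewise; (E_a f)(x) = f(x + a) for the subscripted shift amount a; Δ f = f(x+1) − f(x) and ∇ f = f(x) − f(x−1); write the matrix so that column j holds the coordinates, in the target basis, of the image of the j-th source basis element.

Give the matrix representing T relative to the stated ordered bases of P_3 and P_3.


the matrix is [[2, 6, 16, 42]; [0, 2, 12, 48]; [0, 0, 2, 18]; [0, 0, 0, 2]] (rows listed top to bottom)

image of 1: 2
image of x: 2x + 6
image of x^2: 2x^2 + 12x + 16
image of x^3: 2x^3 + 18x^2 + 48x + 42
each image's coordinates form column j of the matrix


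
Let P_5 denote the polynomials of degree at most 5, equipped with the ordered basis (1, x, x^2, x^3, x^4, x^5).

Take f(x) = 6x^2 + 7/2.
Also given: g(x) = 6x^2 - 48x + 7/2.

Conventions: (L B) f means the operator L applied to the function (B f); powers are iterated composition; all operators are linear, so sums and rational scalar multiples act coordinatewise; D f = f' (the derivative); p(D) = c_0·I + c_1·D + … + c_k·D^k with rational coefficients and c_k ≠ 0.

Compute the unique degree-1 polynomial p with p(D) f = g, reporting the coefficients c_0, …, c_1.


D^0 f = 6x^2 + 7/2
D^1 f = 12x
matching coefficients of g against c_0 f + c_1 Df + … from the top degree down determines the c_i
solution: c_0 = 1, c_1 = -4

p(D) = I − 4·D, i.e. c_0 = 1, c_1 = -4


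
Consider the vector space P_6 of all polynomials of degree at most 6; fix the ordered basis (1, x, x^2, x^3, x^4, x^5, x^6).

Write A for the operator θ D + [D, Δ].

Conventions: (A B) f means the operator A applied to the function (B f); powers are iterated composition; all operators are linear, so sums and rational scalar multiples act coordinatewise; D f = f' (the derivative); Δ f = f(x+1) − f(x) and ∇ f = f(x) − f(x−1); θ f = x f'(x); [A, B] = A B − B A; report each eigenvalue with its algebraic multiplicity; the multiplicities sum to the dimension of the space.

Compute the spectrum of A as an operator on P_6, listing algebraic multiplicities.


λ = 0 (multiplicity 7)

image of 1: 0
image of x: 0
image of x^2: 2x
image of x^3: 6x^2
image of x^4: 12x^3
image of x^5: 20x^4
image of x^6: 30x^5
the matrix is upper triangular; its diagonal is (0, 0, 0, 0, 0, 0, 0)
for a triangular matrix the eigenvalues are the diagonal entries, with algebraic multiplicity their repetition count


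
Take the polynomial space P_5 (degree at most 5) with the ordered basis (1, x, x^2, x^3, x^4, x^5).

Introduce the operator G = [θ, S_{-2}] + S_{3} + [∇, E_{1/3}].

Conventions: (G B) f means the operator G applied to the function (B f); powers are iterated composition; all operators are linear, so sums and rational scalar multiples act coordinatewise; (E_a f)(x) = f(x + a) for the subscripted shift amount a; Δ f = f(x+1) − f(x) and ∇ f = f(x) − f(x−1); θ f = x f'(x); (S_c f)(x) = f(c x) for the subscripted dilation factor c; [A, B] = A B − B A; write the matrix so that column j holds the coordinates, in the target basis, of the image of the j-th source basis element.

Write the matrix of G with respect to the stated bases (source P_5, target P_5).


the matrix is [[1, 0, 0, 0, 0, 0]; [0, 3, 0, 0, 0, 0]; [0, 0, 9, 0, 0, 0]; [0, 0, 0, 27, 0, 0]; [0, 0, 0, 0, 81, 0]; [0, 0, 0, 0, 0, 243]] (rows listed top to bottom)

image of 1: 1
image of x: 3x
image of x^2: 9x^2
image of x^3: 27x^3
image of x^4: 81x^4
image of x^5: 243x^5
each image's coordinates form column j of the matrix


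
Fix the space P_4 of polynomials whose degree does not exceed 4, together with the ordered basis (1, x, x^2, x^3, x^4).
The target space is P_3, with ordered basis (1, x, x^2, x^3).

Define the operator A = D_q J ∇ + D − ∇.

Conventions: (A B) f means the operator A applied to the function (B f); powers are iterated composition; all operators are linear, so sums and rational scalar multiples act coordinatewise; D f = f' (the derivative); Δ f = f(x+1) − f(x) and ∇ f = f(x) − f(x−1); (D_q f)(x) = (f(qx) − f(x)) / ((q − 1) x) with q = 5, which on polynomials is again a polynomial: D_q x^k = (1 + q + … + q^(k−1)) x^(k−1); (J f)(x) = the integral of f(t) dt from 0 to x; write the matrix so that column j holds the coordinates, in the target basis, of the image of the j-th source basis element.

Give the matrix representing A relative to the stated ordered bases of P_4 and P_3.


image of 1: 0
image of x: 1
image of x^2: 6x
image of x^3: 31x^2 - 6x
image of x^4: 156x^3 - 56x^2 + 8x
each image's coordinates form column j of the matrix

the matrix is [[0, 1, 0, 0, 0]; [0, 0, 6, -6, 8]; [0, 0, 0, 31, -56]; [0, 0, 0, 0, 156]] (rows listed top to bottom)


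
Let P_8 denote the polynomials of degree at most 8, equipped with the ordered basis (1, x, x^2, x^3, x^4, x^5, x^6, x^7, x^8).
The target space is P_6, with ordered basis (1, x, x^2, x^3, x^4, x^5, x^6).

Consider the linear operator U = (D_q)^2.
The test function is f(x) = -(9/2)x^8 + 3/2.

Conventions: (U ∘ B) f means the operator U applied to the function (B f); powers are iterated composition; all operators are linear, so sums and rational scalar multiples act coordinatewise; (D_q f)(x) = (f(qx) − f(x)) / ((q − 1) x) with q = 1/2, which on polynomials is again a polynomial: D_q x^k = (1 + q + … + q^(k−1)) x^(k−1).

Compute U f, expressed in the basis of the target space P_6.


g(x) = -(291465/16384)x^6

D_q f = -(2295/256)x^7
D_q D_q f = -(291465/16384)x^6


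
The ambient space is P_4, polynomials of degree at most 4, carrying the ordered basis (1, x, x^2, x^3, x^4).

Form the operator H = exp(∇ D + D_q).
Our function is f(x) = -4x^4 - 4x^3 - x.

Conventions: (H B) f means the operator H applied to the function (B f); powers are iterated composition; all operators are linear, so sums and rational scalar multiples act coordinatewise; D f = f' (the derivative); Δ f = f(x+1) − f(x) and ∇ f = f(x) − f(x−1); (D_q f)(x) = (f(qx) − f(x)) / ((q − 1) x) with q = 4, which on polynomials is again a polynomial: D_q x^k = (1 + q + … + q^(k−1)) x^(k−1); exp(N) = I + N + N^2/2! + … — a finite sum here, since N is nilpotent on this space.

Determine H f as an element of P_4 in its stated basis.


g(x) = -4x^4 - 344x^3 - 3702x^2 - 7277x - 7865/2

order-1 term: -340x^3 - 132x^2 + 24x - 5
order-2 term: -3570x^2 - 1350x + 390
order-3 term: -5950x - 2830
order-4 term: -2975/2
the series for exp(∇ D + D_q) f terminates at order 4
exp(∇ D + D_q) f = -4x^4 - 344x^3 - 3702x^2 - 7277x - 7865/2


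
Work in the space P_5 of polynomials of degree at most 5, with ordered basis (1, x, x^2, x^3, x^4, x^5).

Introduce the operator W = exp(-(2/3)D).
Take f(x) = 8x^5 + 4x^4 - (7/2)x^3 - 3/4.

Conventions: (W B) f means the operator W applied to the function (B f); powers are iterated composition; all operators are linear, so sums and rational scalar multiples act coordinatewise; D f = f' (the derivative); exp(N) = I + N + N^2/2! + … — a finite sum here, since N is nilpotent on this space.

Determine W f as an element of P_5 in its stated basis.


order-1 term: -(80/3)x^4 - (32/3)x^3 + 7x^2
order-2 term: (320/9)x^3 + (32/3)x^2 - (14/3)x
order-3 term: -(640/27)x^2 - (128/27)x + 28/27
order-4 term: (640/81)x + 64/81
order-5 term: -256/243
the series for exp(-(2/3)D) f terminates at order 5
exp(-(2/3)D) f = 8x^5 - (68/3)x^4 + (385/18)x^3 - (163/27)x^2 - (122/81)x + 23/972

the result is g(x) = 8x^5 - (68/3)x^4 + (385/18)x^3 - (163/27)x^2 - (122/81)x + 23/972


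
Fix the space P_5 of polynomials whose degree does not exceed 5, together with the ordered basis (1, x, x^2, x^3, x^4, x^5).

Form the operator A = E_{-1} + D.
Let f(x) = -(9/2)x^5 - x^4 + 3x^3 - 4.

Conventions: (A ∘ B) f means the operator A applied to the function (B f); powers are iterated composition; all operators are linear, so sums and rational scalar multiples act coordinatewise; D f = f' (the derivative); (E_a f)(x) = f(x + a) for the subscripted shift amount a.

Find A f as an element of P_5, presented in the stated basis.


E_{-1} f = -(9/2)x^5 + (43/2)x^4 - 38x^3 + 30x^2 - (19/2)x - 7/2
D f = -(45/2)x^4 - 4x^3 + 9x^2
(E_{-1} + D) f = -(9/2)x^5 - x^4 - 42x^3 + 39x^2 - (19/2)x - 7/2

the image equals g(x) = -(9/2)x^5 - x^4 - 42x^3 + 39x^2 - (19/2)x - 7/2


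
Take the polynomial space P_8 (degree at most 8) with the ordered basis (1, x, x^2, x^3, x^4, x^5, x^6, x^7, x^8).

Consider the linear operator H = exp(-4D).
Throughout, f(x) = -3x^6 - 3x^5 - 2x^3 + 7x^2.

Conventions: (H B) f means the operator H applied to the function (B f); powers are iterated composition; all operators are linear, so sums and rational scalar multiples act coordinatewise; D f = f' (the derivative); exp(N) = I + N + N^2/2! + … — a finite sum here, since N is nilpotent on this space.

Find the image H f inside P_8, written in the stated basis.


the image equals g(x) = -3x^6 + 69x^5 - 660x^4 + 3358x^3 - 9569x^2 + 14440x - 8976

order-1 term: 72x^5 + 60x^4 + 24x^2 - 56x
order-2 term: -720x^4 - 480x^3 - 96x + 112
order-3 term: 3840x^3 + 1920x^2 + 128
order-4 term: -11520x^2 - 3840x
order-5 term: 18432x + 3072
order-6 term: -12288
the series for exp(-4D) f terminates at order 6
exp(-4D) f = -3x^6 + 69x^5 - 660x^4 + 3358x^3 - 9569x^2 + 14440x - 8976


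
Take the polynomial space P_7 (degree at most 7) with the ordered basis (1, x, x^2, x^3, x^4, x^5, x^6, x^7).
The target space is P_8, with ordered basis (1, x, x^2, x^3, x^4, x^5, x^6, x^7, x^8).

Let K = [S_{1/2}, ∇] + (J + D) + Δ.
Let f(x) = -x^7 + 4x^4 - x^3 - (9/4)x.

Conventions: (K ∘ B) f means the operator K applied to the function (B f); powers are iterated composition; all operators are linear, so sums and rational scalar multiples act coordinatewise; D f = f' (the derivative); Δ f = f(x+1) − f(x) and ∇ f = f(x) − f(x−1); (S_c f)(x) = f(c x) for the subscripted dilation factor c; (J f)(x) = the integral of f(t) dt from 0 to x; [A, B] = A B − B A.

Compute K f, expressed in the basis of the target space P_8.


the image equals g(x) = -(1/8)x^8 - (1799/128)x^6 - (12613/640)x^5 - (4757/128)x^4 + (269/128)x^3 - (1803/128)x^2 + (2249/128)x - 1183/128

∇ f = -7x^6 + 21x^5 - 35x^4 + 51x^3 - 48x^2 + 26x - 33/4
S_{1/2} ∇ f = -(7/64)x^6 + (21/32)x^5 - (35/16)x^4 + (51/8)x^3 - 12x^2 + 13x - 33/4
S_{1/2} f = -(1/128)x^7 + (1/4)x^4 - (1/8)x^3 - (9/8)x
∇ S_{1/2} f = -(7/128)x^6 + (21/128)x^5 - (35/128)x^4 + (163/128)x^3 - (261/128)x^2 + (183/128)x - 193/128
[S_{1/2}, ∇] f = -(7/128)x^6 + (63/128)x^5 - (245/128)x^4 + (653/128)x^3 - (1275/128)x^2 + (1481/128)x - 863/128
J f = -(1/8)x^8 + (4/5)x^5 - (1/4)x^4 - (9/8)x^2
D f = -7x^6 + 16x^3 - 3x^2 - 9/4
(J + D) f = -(1/8)x^8 - 7x^6 + (4/5)x^5 - (1/4)x^4 + 16x^3 - (33/8)x^2 - 9/4
Δ f = -7x^6 - 21x^5 - 35x^4 - 19x^3 + 6x - 1/4
([S_{1/2}, ∇] + (J + D) + Δ) f = -(1/8)x^8 - (1799/128)x^6 - (12613/640)x^5 - (4757/128)x^4 + (269/128)x^3 - (1803/128)x^2 + (2249/128)x - 1183/128


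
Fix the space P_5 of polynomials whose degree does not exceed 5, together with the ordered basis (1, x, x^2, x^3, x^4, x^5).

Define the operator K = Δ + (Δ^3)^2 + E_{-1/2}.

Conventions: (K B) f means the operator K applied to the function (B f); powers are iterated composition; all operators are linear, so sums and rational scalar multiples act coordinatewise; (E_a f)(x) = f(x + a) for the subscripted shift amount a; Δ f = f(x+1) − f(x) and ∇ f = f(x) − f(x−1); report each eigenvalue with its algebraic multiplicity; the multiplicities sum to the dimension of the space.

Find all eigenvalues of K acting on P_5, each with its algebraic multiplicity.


image of 1: 1
image of x: x + 1/2
image of x^2: x^2 + x + 5/4
image of x^3: x^3 + (3/2)x^2 + (15/4)x + 7/8
image of x^4: x^4 + 2x^3 + (15/2)x^2 + (7/2)x + 17/16
image of x^5: x^5 + (5/2)x^4 + (25/2)x^3 + (35/4)x^2 + (85/16)x + 31/32
the matrix is upper triangular; its diagonal is (1, 1, 1, 1, 1, 1)
for a triangular matrix the eigenvalues are the diagonal entries, with algebraic multiplicity their repetition count

λ = 1 (multiplicity 6)
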